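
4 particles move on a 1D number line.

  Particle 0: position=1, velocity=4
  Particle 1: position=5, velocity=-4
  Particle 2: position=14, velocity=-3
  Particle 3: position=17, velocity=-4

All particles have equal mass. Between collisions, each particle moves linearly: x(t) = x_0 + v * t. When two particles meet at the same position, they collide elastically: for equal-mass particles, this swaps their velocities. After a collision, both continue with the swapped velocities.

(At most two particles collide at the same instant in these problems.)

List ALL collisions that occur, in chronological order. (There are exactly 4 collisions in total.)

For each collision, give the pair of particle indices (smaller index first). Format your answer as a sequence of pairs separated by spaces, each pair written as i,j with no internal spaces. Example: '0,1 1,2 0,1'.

Answer: 0,1 1,2 2,3 1,2

Derivation:
Collision at t=1/2: particles 0 and 1 swap velocities; positions: p0=3 p1=3 p2=25/2 p3=15; velocities now: v0=-4 v1=4 v2=-3 v3=-4
Collision at t=13/7: particles 1 and 2 swap velocities; positions: p0=-17/7 p1=59/7 p2=59/7 p3=67/7; velocities now: v0=-4 v1=-3 v2=4 v3=-4
Collision at t=2: particles 2 and 3 swap velocities; positions: p0=-3 p1=8 p2=9 p3=9; velocities now: v0=-4 v1=-3 v2=-4 v3=4
Collision at t=3: particles 1 and 2 swap velocities; positions: p0=-7 p1=5 p2=5 p3=13; velocities now: v0=-4 v1=-4 v2=-3 v3=4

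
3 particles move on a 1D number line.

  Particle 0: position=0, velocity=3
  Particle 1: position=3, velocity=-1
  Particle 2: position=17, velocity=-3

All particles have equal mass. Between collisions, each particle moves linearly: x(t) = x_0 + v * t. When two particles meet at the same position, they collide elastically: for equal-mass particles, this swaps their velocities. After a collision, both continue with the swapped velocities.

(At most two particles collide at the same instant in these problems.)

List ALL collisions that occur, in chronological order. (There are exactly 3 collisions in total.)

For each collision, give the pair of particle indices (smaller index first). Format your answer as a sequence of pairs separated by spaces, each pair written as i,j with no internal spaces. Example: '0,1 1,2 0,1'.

Collision at t=3/4: particles 0 and 1 swap velocities; positions: p0=9/4 p1=9/4 p2=59/4; velocities now: v0=-1 v1=3 v2=-3
Collision at t=17/6: particles 1 and 2 swap velocities; positions: p0=1/6 p1=17/2 p2=17/2; velocities now: v0=-1 v1=-3 v2=3
Collision at t=7: particles 0 and 1 swap velocities; positions: p0=-4 p1=-4 p2=21; velocities now: v0=-3 v1=-1 v2=3

Answer: 0,1 1,2 0,1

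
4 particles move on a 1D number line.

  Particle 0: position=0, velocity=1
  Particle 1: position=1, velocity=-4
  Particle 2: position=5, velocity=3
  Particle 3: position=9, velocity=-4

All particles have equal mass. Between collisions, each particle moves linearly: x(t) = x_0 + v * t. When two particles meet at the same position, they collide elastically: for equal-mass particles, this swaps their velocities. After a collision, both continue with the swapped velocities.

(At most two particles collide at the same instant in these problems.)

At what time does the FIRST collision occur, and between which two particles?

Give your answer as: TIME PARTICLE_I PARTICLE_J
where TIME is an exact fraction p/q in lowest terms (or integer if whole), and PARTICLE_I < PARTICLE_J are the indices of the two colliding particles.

Answer: 1/5 0 1

Derivation:
Pair (0,1): pos 0,1 vel 1,-4 -> gap=1, closing at 5/unit, collide at t=1/5
Pair (1,2): pos 1,5 vel -4,3 -> not approaching (rel speed -7 <= 0)
Pair (2,3): pos 5,9 vel 3,-4 -> gap=4, closing at 7/unit, collide at t=4/7
Earliest collision: t=1/5 between 0 and 1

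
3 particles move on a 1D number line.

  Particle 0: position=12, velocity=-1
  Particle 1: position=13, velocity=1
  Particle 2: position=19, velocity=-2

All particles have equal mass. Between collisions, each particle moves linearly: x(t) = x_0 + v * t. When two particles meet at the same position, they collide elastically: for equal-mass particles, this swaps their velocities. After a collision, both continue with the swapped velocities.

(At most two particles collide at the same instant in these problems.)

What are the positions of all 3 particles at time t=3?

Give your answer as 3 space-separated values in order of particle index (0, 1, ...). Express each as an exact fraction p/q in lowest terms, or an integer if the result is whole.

Collision at t=2: particles 1 and 2 swap velocities; positions: p0=10 p1=15 p2=15; velocities now: v0=-1 v1=-2 v2=1
Advance to t=3 (no further collisions before then); velocities: v0=-1 v1=-2 v2=1; positions = 9 13 16

Answer: 9 13 16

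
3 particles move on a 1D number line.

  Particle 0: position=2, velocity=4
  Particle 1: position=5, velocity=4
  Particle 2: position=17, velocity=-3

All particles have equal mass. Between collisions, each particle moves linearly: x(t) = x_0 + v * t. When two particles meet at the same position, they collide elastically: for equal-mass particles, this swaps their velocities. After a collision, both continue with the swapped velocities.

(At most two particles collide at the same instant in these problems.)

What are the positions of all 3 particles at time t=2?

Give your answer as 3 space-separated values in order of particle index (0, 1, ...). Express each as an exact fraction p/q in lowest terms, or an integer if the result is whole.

Answer: 10 11 13

Derivation:
Collision at t=12/7: particles 1 and 2 swap velocities; positions: p0=62/7 p1=83/7 p2=83/7; velocities now: v0=4 v1=-3 v2=4
Advance to t=2 (no further collisions before then); velocities: v0=4 v1=-3 v2=4; positions = 10 11 13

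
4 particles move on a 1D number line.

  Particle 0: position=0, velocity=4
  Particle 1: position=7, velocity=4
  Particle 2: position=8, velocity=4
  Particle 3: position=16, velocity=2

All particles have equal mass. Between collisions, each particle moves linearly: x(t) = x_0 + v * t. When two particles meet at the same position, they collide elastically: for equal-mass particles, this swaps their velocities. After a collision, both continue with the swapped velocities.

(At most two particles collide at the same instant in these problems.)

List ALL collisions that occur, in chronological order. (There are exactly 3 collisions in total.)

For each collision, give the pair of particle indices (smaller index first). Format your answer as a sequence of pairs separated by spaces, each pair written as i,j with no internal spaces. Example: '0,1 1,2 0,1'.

Answer: 2,3 1,2 0,1

Derivation:
Collision at t=4: particles 2 and 3 swap velocities; positions: p0=16 p1=23 p2=24 p3=24; velocities now: v0=4 v1=4 v2=2 v3=4
Collision at t=9/2: particles 1 and 2 swap velocities; positions: p0=18 p1=25 p2=25 p3=26; velocities now: v0=4 v1=2 v2=4 v3=4
Collision at t=8: particles 0 and 1 swap velocities; positions: p0=32 p1=32 p2=39 p3=40; velocities now: v0=2 v1=4 v2=4 v3=4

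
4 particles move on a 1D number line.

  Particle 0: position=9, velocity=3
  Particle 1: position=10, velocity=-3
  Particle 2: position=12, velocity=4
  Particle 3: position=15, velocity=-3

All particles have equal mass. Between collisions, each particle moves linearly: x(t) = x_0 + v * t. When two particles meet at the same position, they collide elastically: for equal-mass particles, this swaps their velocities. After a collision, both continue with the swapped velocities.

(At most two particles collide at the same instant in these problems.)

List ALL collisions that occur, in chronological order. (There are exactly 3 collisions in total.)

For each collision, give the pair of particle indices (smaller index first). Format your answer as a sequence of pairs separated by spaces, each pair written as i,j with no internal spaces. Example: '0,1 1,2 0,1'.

Answer: 0,1 2,3 1,2

Derivation:
Collision at t=1/6: particles 0 and 1 swap velocities; positions: p0=19/2 p1=19/2 p2=38/3 p3=29/2; velocities now: v0=-3 v1=3 v2=4 v3=-3
Collision at t=3/7: particles 2 and 3 swap velocities; positions: p0=61/7 p1=72/7 p2=96/7 p3=96/7; velocities now: v0=-3 v1=3 v2=-3 v3=4
Collision at t=1: particles 1 and 2 swap velocities; positions: p0=7 p1=12 p2=12 p3=16; velocities now: v0=-3 v1=-3 v2=3 v3=4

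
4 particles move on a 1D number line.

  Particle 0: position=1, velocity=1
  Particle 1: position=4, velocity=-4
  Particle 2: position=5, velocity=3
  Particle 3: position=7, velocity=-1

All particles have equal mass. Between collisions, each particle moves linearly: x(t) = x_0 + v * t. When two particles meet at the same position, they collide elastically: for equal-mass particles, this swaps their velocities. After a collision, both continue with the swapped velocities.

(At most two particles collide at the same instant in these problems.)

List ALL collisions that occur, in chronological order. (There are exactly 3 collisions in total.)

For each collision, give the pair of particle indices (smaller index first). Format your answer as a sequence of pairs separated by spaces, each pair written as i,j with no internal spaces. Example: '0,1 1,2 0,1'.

Answer: 2,3 0,1 1,2

Derivation:
Collision at t=1/2: particles 2 and 3 swap velocities; positions: p0=3/2 p1=2 p2=13/2 p3=13/2; velocities now: v0=1 v1=-4 v2=-1 v3=3
Collision at t=3/5: particles 0 and 1 swap velocities; positions: p0=8/5 p1=8/5 p2=32/5 p3=34/5; velocities now: v0=-4 v1=1 v2=-1 v3=3
Collision at t=3: particles 1 and 2 swap velocities; positions: p0=-8 p1=4 p2=4 p3=14; velocities now: v0=-4 v1=-1 v2=1 v3=3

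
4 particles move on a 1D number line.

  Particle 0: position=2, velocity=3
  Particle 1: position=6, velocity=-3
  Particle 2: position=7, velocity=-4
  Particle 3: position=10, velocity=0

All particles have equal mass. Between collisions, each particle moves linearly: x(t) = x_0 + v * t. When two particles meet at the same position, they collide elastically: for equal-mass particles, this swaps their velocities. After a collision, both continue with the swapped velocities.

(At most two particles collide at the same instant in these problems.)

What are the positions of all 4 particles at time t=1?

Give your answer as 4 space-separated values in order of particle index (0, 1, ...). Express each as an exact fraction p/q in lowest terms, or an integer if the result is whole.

Answer: 3 3 5 10

Derivation:
Collision at t=2/3: particles 0 and 1 swap velocities; positions: p0=4 p1=4 p2=13/3 p3=10; velocities now: v0=-3 v1=3 v2=-4 v3=0
Collision at t=5/7: particles 1 and 2 swap velocities; positions: p0=27/7 p1=29/7 p2=29/7 p3=10; velocities now: v0=-3 v1=-4 v2=3 v3=0
Collision at t=1: particles 0 and 1 swap velocities; positions: p0=3 p1=3 p2=5 p3=10; velocities now: v0=-4 v1=-3 v2=3 v3=0
Advance to t=1 (no further collisions before then); velocities: v0=-4 v1=-3 v2=3 v3=0; positions = 3 3 5 10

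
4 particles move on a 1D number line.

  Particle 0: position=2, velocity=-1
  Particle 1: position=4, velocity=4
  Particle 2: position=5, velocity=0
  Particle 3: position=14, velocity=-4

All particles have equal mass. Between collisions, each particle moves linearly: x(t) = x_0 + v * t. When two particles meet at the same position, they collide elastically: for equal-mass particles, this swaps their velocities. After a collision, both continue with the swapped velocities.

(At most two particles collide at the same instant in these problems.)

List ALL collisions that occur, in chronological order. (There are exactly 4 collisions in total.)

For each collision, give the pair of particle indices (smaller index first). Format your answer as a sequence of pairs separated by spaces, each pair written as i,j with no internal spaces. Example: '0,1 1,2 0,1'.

Collision at t=1/4: particles 1 and 2 swap velocities; positions: p0=7/4 p1=5 p2=5 p3=13; velocities now: v0=-1 v1=0 v2=4 v3=-4
Collision at t=5/4: particles 2 and 3 swap velocities; positions: p0=3/4 p1=5 p2=9 p3=9; velocities now: v0=-1 v1=0 v2=-4 v3=4
Collision at t=9/4: particles 1 and 2 swap velocities; positions: p0=-1/4 p1=5 p2=5 p3=13; velocities now: v0=-1 v1=-4 v2=0 v3=4
Collision at t=4: particles 0 and 1 swap velocities; positions: p0=-2 p1=-2 p2=5 p3=20; velocities now: v0=-4 v1=-1 v2=0 v3=4

Answer: 1,2 2,3 1,2 0,1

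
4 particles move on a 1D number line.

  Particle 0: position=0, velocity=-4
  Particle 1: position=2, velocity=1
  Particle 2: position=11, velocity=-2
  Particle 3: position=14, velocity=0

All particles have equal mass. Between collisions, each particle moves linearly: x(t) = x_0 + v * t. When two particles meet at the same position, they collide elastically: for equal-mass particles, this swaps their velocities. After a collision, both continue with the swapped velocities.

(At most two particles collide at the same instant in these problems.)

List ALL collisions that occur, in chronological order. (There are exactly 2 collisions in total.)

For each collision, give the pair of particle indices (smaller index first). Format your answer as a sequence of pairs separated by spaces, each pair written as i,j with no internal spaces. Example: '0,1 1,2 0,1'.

Collision at t=3: particles 1 and 2 swap velocities; positions: p0=-12 p1=5 p2=5 p3=14; velocities now: v0=-4 v1=-2 v2=1 v3=0
Collision at t=12: particles 2 and 3 swap velocities; positions: p0=-48 p1=-13 p2=14 p3=14; velocities now: v0=-4 v1=-2 v2=0 v3=1

Answer: 1,2 2,3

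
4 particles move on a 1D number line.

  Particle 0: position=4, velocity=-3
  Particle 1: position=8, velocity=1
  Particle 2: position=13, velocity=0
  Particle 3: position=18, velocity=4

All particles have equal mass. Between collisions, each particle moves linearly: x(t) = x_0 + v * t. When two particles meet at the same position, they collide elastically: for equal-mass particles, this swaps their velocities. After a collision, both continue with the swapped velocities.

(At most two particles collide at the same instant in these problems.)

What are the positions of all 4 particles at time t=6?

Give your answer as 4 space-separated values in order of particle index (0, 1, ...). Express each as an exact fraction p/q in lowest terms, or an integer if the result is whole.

Answer: -14 13 14 42

Derivation:
Collision at t=5: particles 1 and 2 swap velocities; positions: p0=-11 p1=13 p2=13 p3=38; velocities now: v0=-3 v1=0 v2=1 v3=4
Advance to t=6 (no further collisions before then); velocities: v0=-3 v1=0 v2=1 v3=4; positions = -14 13 14 42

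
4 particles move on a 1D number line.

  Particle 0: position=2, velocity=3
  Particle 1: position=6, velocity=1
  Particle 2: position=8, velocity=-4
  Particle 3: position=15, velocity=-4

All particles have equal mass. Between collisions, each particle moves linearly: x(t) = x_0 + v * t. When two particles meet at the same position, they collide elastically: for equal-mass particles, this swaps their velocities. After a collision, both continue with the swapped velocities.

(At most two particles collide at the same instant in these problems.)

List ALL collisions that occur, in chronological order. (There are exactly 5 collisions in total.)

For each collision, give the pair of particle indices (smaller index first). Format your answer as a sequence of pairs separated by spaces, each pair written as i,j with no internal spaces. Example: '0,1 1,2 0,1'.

Collision at t=2/5: particles 1 and 2 swap velocities; positions: p0=16/5 p1=32/5 p2=32/5 p3=67/5; velocities now: v0=3 v1=-4 v2=1 v3=-4
Collision at t=6/7: particles 0 and 1 swap velocities; positions: p0=32/7 p1=32/7 p2=48/7 p3=81/7; velocities now: v0=-4 v1=3 v2=1 v3=-4
Collision at t=9/5: particles 2 and 3 swap velocities; positions: p0=4/5 p1=37/5 p2=39/5 p3=39/5; velocities now: v0=-4 v1=3 v2=-4 v3=1
Collision at t=13/7: particles 1 and 2 swap velocities; positions: p0=4/7 p1=53/7 p2=53/7 p3=55/7; velocities now: v0=-4 v1=-4 v2=3 v3=1
Collision at t=2: particles 2 and 3 swap velocities; positions: p0=0 p1=7 p2=8 p3=8; velocities now: v0=-4 v1=-4 v2=1 v3=3

Answer: 1,2 0,1 2,3 1,2 2,3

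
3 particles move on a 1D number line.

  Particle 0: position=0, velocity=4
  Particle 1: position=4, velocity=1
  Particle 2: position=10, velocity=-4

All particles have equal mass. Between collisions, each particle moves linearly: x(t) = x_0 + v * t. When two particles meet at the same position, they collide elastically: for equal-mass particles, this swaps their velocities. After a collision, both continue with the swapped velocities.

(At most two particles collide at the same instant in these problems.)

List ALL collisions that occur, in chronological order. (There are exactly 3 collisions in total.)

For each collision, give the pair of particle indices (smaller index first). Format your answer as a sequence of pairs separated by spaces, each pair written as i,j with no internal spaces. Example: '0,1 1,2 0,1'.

Answer: 1,2 0,1 1,2

Derivation:
Collision at t=6/5: particles 1 and 2 swap velocities; positions: p0=24/5 p1=26/5 p2=26/5; velocities now: v0=4 v1=-4 v2=1
Collision at t=5/4: particles 0 and 1 swap velocities; positions: p0=5 p1=5 p2=21/4; velocities now: v0=-4 v1=4 v2=1
Collision at t=4/3: particles 1 and 2 swap velocities; positions: p0=14/3 p1=16/3 p2=16/3; velocities now: v0=-4 v1=1 v2=4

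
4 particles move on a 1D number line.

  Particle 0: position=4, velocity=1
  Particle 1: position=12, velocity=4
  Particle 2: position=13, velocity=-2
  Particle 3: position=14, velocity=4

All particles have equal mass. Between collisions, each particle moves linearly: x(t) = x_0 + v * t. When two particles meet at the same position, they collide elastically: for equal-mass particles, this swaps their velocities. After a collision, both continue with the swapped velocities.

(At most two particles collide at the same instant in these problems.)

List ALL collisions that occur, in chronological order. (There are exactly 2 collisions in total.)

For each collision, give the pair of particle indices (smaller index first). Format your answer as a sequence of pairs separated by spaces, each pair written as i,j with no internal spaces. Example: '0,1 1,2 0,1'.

Collision at t=1/6: particles 1 and 2 swap velocities; positions: p0=25/6 p1=38/3 p2=38/3 p3=44/3; velocities now: v0=1 v1=-2 v2=4 v3=4
Collision at t=3: particles 0 and 1 swap velocities; positions: p0=7 p1=7 p2=24 p3=26; velocities now: v0=-2 v1=1 v2=4 v3=4

Answer: 1,2 0,1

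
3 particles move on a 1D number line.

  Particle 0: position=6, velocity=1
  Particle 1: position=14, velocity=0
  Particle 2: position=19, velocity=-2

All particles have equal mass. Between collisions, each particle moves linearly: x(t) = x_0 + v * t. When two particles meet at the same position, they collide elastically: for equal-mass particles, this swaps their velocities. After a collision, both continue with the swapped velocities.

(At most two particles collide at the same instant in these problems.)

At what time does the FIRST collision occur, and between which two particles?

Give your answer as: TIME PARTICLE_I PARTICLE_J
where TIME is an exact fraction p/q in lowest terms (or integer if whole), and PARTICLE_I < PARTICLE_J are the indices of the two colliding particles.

Answer: 5/2 1 2

Derivation:
Pair (0,1): pos 6,14 vel 1,0 -> gap=8, closing at 1/unit, collide at t=8
Pair (1,2): pos 14,19 vel 0,-2 -> gap=5, closing at 2/unit, collide at t=5/2
Earliest collision: t=5/2 between 1 and 2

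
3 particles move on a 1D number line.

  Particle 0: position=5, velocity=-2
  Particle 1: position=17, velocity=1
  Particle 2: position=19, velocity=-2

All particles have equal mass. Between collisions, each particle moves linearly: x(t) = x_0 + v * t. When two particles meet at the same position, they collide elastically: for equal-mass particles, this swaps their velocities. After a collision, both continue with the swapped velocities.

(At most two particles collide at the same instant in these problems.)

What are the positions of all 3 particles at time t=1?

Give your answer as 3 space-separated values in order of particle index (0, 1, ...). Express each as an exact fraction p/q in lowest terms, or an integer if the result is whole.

Answer: 3 17 18

Derivation:
Collision at t=2/3: particles 1 and 2 swap velocities; positions: p0=11/3 p1=53/3 p2=53/3; velocities now: v0=-2 v1=-2 v2=1
Advance to t=1 (no further collisions before then); velocities: v0=-2 v1=-2 v2=1; positions = 3 17 18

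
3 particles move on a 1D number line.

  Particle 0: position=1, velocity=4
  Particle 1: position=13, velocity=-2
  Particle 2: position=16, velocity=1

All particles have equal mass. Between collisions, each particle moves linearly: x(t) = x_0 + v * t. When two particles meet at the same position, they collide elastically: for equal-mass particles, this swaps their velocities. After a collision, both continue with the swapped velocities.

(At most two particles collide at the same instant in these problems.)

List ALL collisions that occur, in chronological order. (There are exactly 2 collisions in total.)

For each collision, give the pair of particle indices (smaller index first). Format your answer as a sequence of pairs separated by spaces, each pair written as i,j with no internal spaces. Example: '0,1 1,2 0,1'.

Answer: 0,1 1,2

Derivation:
Collision at t=2: particles 0 and 1 swap velocities; positions: p0=9 p1=9 p2=18; velocities now: v0=-2 v1=4 v2=1
Collision at t=5: particles 1 and 2 swap velocities; positions: p0=3 p1=21 p2=21; velocities now: v0=-2 v1=1 v2=4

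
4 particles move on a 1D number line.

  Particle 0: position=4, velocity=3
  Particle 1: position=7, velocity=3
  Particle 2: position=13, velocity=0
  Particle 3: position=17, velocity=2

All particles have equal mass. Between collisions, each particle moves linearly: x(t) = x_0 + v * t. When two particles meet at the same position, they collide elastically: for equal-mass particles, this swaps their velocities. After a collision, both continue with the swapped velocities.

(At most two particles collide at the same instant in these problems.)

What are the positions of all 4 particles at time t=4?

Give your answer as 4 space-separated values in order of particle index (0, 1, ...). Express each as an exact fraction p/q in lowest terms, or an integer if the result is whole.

Collision at t=2: particles 1 and 2 swap velocities; positions: p0=10 p1=13 p2=13 p3=21; velocities now: v0=3 v1=0 v2=3 v3=2
Collision at t=3: particles 0 and 1 swap velocities; positions: p0=13 p1=13 p2=16 p3=23; velocities now: v0=0 v1=3 v2=3 v3=2
Advance to t=4 (no further collisions before then); velocities: v0=0 v1=3 v2=3 v3=2; positions = 13 16 19 25

Answer: 13 16 19 25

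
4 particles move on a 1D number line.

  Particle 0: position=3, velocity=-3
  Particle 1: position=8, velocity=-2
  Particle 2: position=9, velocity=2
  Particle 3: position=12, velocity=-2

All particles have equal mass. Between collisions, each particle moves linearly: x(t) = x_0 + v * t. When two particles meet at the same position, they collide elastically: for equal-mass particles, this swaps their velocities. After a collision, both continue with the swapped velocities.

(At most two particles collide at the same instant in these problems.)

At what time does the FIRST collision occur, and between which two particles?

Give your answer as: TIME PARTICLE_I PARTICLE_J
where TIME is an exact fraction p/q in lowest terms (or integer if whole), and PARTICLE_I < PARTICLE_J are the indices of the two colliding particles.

Pair (0,1): pos 3,8 vel -3,-2 -> not approaching (rel speed -1 <= 0)
Pair (1,2): pos 8,9 vel -2,2 -> not approaching (rel speed -4 <= 0)
Pair (2,3): pos 9,12 vel 2,-2 -> gap=3, closing at 4/unit, collide at t=3/4
Earliest collision: t=3/4 between 2 and 3

Answer: 3/4 2 3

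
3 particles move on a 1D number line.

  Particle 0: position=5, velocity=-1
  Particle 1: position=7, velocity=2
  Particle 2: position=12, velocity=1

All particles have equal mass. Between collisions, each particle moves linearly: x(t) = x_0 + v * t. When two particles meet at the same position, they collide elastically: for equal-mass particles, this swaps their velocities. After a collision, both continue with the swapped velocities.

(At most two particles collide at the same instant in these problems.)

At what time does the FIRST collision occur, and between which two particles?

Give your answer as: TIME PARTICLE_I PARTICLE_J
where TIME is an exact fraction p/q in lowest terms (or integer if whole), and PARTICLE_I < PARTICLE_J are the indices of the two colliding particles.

Answer: 5 1 2

Derivation:
Pair (0,1): pos 5,7 vel -1,2 -> not approaching (rel speed -3 <= 0)
Pair (1,2): pos 7,12 vel 2,1 -> gap=5, closing at 1/unit, collide at t=5
Earliest collision: t=5 between 1 and 2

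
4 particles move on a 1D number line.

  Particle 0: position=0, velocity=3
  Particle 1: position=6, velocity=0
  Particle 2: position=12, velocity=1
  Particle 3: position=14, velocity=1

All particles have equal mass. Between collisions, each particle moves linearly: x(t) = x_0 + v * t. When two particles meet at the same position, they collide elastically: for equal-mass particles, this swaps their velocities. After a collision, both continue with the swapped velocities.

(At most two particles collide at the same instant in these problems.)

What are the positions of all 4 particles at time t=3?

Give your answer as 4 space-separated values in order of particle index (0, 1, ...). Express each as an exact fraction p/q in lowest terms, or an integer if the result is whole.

Answer: 6 9 15 17

Derivation:
Collision at t=2: particles 0 and 1 swap velocities; positions: p0=6 p1=6 p2=14 p3=16; velocities now: v0=0 v1=3 v2=1 v3=1
Advance to t=3 (no further collisions before then); velocities: v0=0 v1=3 v2=1 v3=1; positions = 6 9 15 17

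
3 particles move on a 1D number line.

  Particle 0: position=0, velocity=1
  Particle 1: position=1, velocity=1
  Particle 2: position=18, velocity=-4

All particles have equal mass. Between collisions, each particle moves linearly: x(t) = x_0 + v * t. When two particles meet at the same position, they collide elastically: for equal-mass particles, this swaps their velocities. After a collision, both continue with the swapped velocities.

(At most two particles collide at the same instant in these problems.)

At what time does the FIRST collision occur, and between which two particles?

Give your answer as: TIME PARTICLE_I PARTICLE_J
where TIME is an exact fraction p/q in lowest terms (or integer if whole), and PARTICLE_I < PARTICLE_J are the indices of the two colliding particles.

Answer: 17/5 1 2

Derivation:
Pair (0,1): pos 0,1 vel 1,1 -> not approaching (rel speed 0 <= 0)
Pair (1,2): pos 1,18 vel 1,-4 -> gap=17, closing at 5/unit, collide at t=17/5
Earliest collision: t=17/5 between 1 and 2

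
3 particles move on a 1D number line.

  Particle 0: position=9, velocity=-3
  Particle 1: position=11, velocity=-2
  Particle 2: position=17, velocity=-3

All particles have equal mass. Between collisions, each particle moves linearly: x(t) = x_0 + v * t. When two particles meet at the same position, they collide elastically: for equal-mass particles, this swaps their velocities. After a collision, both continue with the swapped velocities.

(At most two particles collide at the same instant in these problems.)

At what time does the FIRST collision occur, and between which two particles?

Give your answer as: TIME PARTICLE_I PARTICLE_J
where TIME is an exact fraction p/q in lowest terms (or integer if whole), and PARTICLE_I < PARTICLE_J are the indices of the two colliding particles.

Answer: 6 1 2

Derivation:
Pair (0,1): pos 9,11 vel -3,-2 -> not approaching (rel speed -1 <= 0)
Pair (1,2): pos 11,17 vel -2,-3 -> gap=6, closing at 1/unit, collide at t=6
Earliest collision: t=6 between 1 and 2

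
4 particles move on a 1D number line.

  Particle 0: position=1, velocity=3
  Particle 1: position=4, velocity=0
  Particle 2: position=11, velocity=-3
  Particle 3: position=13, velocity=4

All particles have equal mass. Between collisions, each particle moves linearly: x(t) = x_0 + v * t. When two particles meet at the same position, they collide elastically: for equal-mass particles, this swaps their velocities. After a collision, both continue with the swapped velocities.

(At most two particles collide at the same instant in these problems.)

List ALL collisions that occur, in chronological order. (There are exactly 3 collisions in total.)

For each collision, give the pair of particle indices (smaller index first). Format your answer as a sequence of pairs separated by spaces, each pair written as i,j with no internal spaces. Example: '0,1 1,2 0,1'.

Collision at t=1: particles 0 and 1 swap velocities; positions: p0=4 p1=4 p2=8 p3=17; velocities now: v0=0 v1=3 v2=-3 v3=4
Collision at t=5/3: particles 1 and 2 swap velocities; positions: p0=4 p1=6 p2=6 p3=59/3; velocities now: v0=0 v1=-3 v2=3 v3=4
Collision at t=7/3: particles 0 and 1 swap velocities; positions: p0=4 p1=4 p2=8 p3=67/3; velocities now: v0=-3 v1=0 v2=3 v3=4

Answer: 0,1 1,2 0,1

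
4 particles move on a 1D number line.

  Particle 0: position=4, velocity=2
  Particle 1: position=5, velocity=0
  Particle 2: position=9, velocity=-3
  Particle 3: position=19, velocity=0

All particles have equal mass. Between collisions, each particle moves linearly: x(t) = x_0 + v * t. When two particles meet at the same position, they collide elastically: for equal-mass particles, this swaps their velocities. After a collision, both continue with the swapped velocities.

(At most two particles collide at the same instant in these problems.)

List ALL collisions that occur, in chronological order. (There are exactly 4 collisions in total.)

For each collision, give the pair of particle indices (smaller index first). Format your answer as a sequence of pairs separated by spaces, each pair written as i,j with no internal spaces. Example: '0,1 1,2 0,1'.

Collision at t=1/2: particles 0 and 1 swap velocities; positions: p0=5 p1=5 p2=15/2 p3=19; velocities now: v0=0 v1=2 v2=-3 v3=0
Collision at t=1: particles 1 and 2 swap velocities; positions: p0=5 p1=6 p2=6 p3=19; velocities now: v0=0 v1=-3 v2=2 v3=0
Collision at t=4/3: particles 0 and 1 swap velocities; positions: p0=5 p1=5 p2=20/3 p3=19; velocities now: v0=-3 v1=0 v2=2 v3=0
Collision at t=15/2: particles 2 and 3 swap velocities; positions: p0=-27/2 p1=5 p2=19 p3=19; velocities now: v0=-3 v1=0 v2=0 v3=2

Answer: 0,1 1,2 0,1 2,3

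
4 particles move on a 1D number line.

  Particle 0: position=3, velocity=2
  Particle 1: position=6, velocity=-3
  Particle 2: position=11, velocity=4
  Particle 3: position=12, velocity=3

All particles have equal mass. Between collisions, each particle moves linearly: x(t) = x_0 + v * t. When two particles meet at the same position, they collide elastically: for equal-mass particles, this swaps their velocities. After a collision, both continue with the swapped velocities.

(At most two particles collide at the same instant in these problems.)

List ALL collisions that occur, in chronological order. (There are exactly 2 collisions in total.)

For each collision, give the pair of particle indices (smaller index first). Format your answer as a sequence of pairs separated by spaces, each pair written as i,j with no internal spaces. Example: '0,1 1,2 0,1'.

Collision at t=3/5: particles 0 and 1 swap velocities; positions: p0=21/5 p1=21/5 p2=67/5 p3=69/5; velocities now: v0=-3 v1=2 v2=4 v3=3
Collision at t=1: particles 2 and 3 swap velocities; positions: p0=3 p1=5 p2=15 p3=15; velocities now: v0=-3 v1=2 v2=3 v3=4

Answer: 0,1 2,3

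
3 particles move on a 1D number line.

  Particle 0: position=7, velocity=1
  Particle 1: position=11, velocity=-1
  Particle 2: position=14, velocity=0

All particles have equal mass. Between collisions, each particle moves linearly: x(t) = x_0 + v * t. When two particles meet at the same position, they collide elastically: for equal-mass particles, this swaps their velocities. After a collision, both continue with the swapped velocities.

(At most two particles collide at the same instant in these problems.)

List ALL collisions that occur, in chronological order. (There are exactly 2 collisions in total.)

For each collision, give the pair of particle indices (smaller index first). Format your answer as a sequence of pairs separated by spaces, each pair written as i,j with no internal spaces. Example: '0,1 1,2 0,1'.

Answer: 0,1 1,2

Derivation:
Collision at t=2: particles 0 and 1 swap velocities; positions: p0=9 p1=9 p2=14; velocities now: v0=-1 v1=1 v2=0
Collision at t=7: particles 1 and 2 swap velocities; positions: p0=4 p1=14 p2=14; velocities now: v0=-1 v1=0 v2=1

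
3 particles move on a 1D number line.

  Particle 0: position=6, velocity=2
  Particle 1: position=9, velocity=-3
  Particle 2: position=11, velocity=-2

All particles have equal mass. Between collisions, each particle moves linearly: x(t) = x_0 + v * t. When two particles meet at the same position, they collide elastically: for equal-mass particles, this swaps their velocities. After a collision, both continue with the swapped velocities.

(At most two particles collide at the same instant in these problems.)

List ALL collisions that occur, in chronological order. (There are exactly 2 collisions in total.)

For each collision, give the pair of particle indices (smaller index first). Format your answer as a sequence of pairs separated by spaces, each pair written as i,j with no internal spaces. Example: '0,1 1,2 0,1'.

Answer: 0,1 1,2

Derivation:
Collision at t=3/5: particles 0 and 1 swap velocities; positions: p0=36/5 p1=36/5 p2=49/5; velocities now: v0=-3 v1=2 v2=-2
Collision at t=5/4: particles 1 and 2 swap velocities; positions: p0=21/4 p1=17/2 p2=17/2; velocities now: v0=-3 v1=-2 v2=2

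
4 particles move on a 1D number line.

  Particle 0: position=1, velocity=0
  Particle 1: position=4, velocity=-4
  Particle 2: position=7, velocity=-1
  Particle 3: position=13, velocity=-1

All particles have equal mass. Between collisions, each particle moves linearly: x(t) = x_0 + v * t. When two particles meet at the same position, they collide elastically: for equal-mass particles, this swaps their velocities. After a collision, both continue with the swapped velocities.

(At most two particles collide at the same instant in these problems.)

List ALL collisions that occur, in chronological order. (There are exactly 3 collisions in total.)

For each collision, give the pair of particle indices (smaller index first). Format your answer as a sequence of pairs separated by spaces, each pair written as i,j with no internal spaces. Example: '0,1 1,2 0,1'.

Collision at t=3/4: particles 0 and 1 swap velocities; positions: p0=1 p1=1 p2=25/4 p3=49/4; velocities now: v0=-4 v1=0 v2=-1 v3=-1
Collision at t=6: particles 1 and 2 swap velocities; positions: p0=-20 p1=1 p2=1 p3=7; velocities now: v0=-4 v1=-1 v2=0 v3=-1
Collision at t=12: particles 2 and 3 swap velocities; positions: p0=-44 p1=-5 p2=1 p3=1; velocities now: v0=-4 v1=-1 v2=-1 v3=0

Answer: 0,1 1,2 2,3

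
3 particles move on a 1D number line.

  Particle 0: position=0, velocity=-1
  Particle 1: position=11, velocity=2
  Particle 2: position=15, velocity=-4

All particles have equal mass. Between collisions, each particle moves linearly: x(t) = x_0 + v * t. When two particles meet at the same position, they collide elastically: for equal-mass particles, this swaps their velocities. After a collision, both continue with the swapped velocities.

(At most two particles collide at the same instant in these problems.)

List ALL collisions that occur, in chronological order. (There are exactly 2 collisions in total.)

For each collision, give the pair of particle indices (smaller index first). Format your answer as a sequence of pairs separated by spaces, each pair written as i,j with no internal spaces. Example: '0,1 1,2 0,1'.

Answer: 1,2 0,1

Derivation:
Collision at t=2/3: particles 1 and 2 swap velocities; positions: p0=-2/3 p1=37/3 p2=37/3; velocities now: v0=-1 v1=-4 v2=2
Collision at t=5: particles 0 and 1 swap velocities; positions: p0=-5 p1=-5 p2=21; velocities now: v0=-4 v1=-1 v2=2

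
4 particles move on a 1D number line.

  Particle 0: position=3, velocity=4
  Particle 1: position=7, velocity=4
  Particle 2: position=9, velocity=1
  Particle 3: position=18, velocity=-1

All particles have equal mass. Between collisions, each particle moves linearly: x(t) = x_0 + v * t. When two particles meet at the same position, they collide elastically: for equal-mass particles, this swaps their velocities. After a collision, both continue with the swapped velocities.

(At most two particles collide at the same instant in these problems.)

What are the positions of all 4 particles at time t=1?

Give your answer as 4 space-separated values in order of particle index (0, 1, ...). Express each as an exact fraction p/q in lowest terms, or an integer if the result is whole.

Answer: 7 10 11 17

Derivation:
Collision at t=2/3: particles 1 and 2 swap velocities; positions: p0=17/3 p1=29/3 p2=29/3 p3=52/3; velocities now: v0=4 v1=1 v2=4 v3=-1
Advance to t=1 (no further collisions before then); velocities: v0=4 v1=1 v2=4 v3=-1; positions = 7 10 11 17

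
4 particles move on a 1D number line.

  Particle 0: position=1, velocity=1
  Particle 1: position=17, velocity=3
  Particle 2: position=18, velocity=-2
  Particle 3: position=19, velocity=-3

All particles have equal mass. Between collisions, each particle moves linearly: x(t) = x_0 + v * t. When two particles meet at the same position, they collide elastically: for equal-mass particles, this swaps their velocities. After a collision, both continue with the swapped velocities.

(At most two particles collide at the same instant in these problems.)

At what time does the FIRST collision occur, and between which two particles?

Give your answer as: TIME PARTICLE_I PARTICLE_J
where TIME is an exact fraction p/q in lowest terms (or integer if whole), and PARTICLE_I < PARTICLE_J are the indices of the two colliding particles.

Answer: 1/5 1 2

Derivation:
Pair (0,1): pos 1,17 vel 1,3 -> not approaching (rel speed -2 <= 0)
Pair (1,2): pos 17,18 vel 3,-2 -> gap=1, closing at 5/unit, collide at t=1/5
Pair (2,3): pos 18,19 vel -2,-3 -> gap=1, closing at 1/unit, collide at t=1
Earliest collision: t=1/5 between 1 and 2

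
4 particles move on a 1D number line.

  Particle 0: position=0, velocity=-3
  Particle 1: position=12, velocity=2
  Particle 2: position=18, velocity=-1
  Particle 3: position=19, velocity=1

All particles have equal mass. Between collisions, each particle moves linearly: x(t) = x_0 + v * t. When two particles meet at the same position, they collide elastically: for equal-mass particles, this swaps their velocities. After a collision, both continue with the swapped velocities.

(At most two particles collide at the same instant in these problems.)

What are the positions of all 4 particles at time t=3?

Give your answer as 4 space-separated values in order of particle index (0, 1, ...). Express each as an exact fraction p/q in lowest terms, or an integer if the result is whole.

Collision at t=2: particles 1 and 2 swap velocities; positions: p0=-6 p1=16 p2=16 p3=21; velocities now: v0=-3 v1=-1 v2=2 v3=1
Advance to t=3 (no further collisions before then); velocities: v0=-3 v1=-1 v2=2 v3=1; positions = -9 15 18 22

Answer: -9 15 18 22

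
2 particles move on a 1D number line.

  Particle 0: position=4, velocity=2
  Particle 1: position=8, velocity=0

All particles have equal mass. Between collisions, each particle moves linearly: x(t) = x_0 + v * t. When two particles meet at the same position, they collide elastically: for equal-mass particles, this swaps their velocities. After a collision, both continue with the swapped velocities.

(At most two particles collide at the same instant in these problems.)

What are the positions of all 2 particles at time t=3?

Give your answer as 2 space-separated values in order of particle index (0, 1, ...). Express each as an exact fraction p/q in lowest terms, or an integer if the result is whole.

Collision at t=2: particles 0 and 1 swap velocities; positions: p0=8 p1=8; velocities now: v0=0 v1=2
Advance to t=3 (no further collisions before then); velocities: v0=0 v1=2; positions = 8 10

Answer: 8 10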